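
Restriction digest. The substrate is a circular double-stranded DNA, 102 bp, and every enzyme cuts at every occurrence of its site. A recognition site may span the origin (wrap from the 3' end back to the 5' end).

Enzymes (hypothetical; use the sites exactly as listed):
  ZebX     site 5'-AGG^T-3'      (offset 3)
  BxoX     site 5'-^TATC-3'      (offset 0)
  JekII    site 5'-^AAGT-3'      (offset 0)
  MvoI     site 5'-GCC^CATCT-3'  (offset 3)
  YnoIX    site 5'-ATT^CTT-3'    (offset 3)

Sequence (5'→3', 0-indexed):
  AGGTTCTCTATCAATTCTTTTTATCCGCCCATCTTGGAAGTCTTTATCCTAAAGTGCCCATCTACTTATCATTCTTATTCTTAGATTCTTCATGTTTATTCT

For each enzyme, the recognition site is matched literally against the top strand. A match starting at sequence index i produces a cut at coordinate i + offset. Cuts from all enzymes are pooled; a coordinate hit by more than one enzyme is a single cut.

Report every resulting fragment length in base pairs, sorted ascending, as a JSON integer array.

[5,5,6,7,7,7,7,8,8,8,8,8,18]

Per-enzyme occurrences:
  ZebX (AGGT, off=3): starts [0] → cuts [3]
  BxoX (TATC, off=0): starts [8, 21, 44, 66] → cuts [8, 21, 44, 66]
  JekII (AAGT, off=0): starts [37, 51] → cuts [37, 51]
  MvoI (GCCCATCT, off=3): starts [26, 55] → cuts [29, 58]
  YnoIX (ATTCTT, off=3): starts [13, 70, 76, 84] → cuts [16, 73, 79, 87]

Pooled cuts: [3, 8, 16, 21, 29, 37, 44, 51, 58, 66, 73, 79, 87]

Fragment lengths:
  3→8: 5 bp
  8→16: 8 bp
  16→21: 5 bp
  21→29: 8 bp
  29→37: 8 bp
  37→44: 7 bp
  44→51: 7 bp
  51→58: 7 bp
  58→66: 8 bp
  66→73: 7 bp
  73→79: 6 bp
  79→87: 8 bp
  87→3 (wrap): 102-87+3 = 18 bp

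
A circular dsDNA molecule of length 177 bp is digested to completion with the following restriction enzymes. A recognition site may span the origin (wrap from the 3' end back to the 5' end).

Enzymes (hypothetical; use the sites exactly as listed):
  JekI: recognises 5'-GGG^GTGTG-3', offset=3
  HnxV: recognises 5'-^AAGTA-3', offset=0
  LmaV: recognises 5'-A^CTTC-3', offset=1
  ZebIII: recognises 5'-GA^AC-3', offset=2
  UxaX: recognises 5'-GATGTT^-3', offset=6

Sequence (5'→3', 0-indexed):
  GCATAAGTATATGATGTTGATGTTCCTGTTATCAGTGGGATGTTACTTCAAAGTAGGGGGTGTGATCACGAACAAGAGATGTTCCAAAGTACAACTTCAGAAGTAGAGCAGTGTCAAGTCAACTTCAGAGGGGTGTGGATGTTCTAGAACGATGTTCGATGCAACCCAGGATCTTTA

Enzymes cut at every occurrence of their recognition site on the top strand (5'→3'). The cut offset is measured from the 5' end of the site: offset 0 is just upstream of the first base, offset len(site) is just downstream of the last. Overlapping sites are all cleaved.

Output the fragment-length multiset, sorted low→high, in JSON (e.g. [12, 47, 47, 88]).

Per-enzyme occurrences:
  JekI (GGGGTGTG, off=3): starts [56, 129] → cuts [59, 132]
  HnxV (AAGTA, off=0): starts [4, 50, 86, 100] → cuts [4, 50, 86, 100]
  LmaV (ACTTC, off=1): starts [44, 93, 121] → cuts [45, 94, 122]
  ZebIII (GAAC, off=2): starts [69, 146] → cuts [71, 148]
  UxaX (GATGTT, off=6): starts [12, 18, 38, 77, 137, 150] → cuts [18, 24, 44, 83, 143, 156]

Pooled cuts: [4, 18, 24, 44, 45, 50, 59, 71, 83, 86, 94, 100, 122, 132, 143, 148, 156]

Fragments:
  4→18: 14 bp
  18→24: 6 bp
  24→44: 20 bp
  44→45: 1 bp
  45→50: 5 bp
  50→59: 9 bp
  59→71: 12 bp
  71→83: 12 bp
  83→86: 3 bp
  86→94: 8 bp
  94→100: 6 bp
  100→122: 22 bp
  122→132: 10 bp
  132→143: 11 bp
  143→148: 5 bp
  148→156: 8 bp
  156→4 (wrap): 177-156+4 = 25 bp

[1,3,5,5,6,6,8,8,9,10,11,12,12,14,20,22,25]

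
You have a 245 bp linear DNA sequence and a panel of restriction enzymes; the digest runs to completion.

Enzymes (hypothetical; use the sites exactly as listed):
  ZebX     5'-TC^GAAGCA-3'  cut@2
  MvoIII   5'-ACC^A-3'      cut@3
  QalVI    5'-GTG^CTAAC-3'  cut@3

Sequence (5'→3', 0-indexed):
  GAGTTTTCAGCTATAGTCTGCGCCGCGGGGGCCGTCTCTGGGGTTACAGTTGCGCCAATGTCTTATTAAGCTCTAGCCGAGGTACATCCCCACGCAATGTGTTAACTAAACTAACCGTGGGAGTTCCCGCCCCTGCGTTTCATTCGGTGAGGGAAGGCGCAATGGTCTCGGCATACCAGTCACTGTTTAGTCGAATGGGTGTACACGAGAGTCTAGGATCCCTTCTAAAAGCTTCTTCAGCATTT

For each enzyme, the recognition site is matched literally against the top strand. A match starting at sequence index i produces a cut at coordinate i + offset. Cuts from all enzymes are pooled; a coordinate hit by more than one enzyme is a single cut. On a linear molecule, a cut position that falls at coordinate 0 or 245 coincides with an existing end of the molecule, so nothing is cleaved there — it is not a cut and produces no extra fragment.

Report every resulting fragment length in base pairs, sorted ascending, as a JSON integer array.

[68,177]

Scan for sites:
  ZebX (TCGAAGCA, off=2): no sites
  MvoIII (ACCA, off=3): starts [174] → cuts [177]
  QalVI (GTGCTAAC, off=3): no sites

All cut coordinates (distinct, sorted): [177]

Fragments:
  [0,177): 177 bp
  [177,245): 68 bp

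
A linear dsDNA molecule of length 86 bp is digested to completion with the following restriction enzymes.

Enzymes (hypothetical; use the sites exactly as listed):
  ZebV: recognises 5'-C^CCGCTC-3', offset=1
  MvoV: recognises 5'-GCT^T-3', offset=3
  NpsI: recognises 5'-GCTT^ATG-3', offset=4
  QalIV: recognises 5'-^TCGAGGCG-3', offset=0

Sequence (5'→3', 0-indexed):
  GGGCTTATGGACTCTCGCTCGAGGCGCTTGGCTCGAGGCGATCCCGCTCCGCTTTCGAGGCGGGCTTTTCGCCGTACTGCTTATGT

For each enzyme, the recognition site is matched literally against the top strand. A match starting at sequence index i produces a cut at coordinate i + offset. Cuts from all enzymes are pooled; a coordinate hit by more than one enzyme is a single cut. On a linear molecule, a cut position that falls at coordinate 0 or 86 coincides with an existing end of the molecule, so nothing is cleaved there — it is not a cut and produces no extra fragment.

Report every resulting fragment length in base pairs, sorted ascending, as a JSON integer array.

Scan for sites:
  ZebV CCCGCTC/1: at [42] ⇒ [43]
  MvoV GCTT/3: at [2, 25, 50, 63, 78] ⇒ [5, 28, 53, 66, 81]
  NpsI GCTTATG/4: at [2, 78] ⇒ [6, 82]
  QalIV TCGAGGCG/0: at [18, 32, 54] ⇒ [18, 32, 54]

Pooled cuts: [5, 6, 18, 28, 32, 43, 53, 54, 66, 81, 82]

Fragment lengths:
  [0,5): 5 bp
  [5,6): 1 bp
  [6,18): 12 bp
  [18,28): 10 bp
  [28,32): 4 bp
  [32,43): 11 bp
  [43,53): 10 bp
  [53,54): 1 bp
  [54,66): 12 bp
  [66,81): 15 bp
  [81,82): 1 bp
  [82,86): 4 bp

[1,1,1,4,4,5,10,10,11,12,12,15]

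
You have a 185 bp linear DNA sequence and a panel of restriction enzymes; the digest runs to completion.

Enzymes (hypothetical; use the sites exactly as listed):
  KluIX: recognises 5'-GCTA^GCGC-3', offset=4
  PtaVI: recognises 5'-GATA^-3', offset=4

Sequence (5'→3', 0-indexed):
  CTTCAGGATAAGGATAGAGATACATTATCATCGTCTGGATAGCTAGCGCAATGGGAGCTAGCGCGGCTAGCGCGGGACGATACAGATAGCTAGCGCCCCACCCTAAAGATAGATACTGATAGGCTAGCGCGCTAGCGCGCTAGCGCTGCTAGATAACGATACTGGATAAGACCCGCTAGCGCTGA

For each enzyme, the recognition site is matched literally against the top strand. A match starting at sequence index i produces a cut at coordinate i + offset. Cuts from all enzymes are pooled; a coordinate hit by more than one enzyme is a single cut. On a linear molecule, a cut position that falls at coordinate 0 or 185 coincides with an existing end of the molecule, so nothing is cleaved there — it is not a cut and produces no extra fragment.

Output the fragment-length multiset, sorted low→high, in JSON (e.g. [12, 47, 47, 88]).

Per-enzyme occurrences:
  KluIX (GCTAGCGC, off=4): starts [41, 56, 65, 88, 122, 130, 138, 174] → cuts [45, 60, 69, 92, 126, 134, 142, 178]
  PtaVI (GATA, off=4): starts [6, 12, 18, 37, 78, 84, 107, 111, 117, 151, 157, 164] → cuts [10, 16, 22, 41, 82, 88, 111, 115, 121, 155, 161, 168]

Pooled cuts: [10, 16, 22, 41, 45, 60, 69, 82, 88, 92, 111, 115, 121, 126, 134, 142, 155, 161, 168, 178]

Fragment lengths:
  [0,10): 10 bp
  [10,16): 6 bp
  [16,22): 6 bp
  [22,41): 19 bp
  [41,45): 4 bp
  [45,60): 15 bp
  [60,69): 9 bp
  [69,82): 13 bp
  [82,88): 6 bp
  [88,92): 4 bp
  [92,111): 19 bp
  [111,115): 4 bp
  [115,121): 6 bp
  [121,126): 5 bp
  [126,134): 8 bp
  [134,142): 8 bp
  [142,155): 13 bp
  [155,161): 6 bp
  [161,168): 7 bp
  [168,178): 10 bp
  [178,185): 7 bp

[4,4,4,5,6,6,6,6,6,7,7,8,8,9,10,10,13,13,15,19,19]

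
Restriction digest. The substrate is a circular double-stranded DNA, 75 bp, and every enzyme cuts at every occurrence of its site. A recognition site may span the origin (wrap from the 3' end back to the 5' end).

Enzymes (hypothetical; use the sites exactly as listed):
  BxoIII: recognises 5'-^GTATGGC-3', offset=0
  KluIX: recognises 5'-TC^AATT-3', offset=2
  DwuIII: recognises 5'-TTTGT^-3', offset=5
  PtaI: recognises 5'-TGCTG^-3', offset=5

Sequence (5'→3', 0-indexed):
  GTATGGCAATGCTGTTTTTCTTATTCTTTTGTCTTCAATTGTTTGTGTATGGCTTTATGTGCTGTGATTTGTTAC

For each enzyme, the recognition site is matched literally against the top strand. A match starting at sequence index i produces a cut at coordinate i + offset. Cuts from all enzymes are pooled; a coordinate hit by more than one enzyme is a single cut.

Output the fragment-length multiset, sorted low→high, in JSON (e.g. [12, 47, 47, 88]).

[3,4,8,10,14,18,18]

Per-enzyme occurrences:
  BxoIII GTATGGC/0: at [0, 46] ⇒ [0, 46]
  KluIX TCAATT/2: at [34] ⇒ [36]
  DwuIII TTTGT/5: at [27, 41, 67] ⇒ [32, 46, 72]
  PtaI TGCTG/5: at [9, 59] ⇒ [14, 64]

Pooled cuts: [0, 14, 32, 36, 46, 64, 72]

Fragments:
  0→14: 14 bp
  14→32: 18 bp
  32→36: 4 bp
  36→46: 10 bp
  46→64: 18 bp
  64→72: 8 bp
  72→0 (wrap): 75-72+0 = 3 bp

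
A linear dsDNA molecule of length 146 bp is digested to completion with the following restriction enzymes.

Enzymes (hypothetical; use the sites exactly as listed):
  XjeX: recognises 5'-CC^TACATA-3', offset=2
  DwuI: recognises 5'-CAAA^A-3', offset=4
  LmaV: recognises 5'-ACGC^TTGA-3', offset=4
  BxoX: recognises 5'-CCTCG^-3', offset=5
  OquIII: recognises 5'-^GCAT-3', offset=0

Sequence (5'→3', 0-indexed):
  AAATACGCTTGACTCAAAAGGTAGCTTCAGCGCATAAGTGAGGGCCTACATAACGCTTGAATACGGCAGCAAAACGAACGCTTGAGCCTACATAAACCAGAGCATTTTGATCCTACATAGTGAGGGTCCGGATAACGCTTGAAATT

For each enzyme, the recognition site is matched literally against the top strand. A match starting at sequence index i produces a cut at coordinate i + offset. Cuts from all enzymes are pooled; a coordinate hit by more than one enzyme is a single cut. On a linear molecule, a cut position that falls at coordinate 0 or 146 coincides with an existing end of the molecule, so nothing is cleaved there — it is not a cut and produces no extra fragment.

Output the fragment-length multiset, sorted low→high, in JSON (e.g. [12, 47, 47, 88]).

[7,8,8,8,10,10,12,13,13,15,17,25]

Site scan:
  XjeX (CCTACATA, off=2): starts [44, 86, 111] → cuts [46, 88, 113]
  DwuI (CAAAA, off=4): starts [14, 69] → cuts [18, 73]
  LmaV (ACGCTTGA, off=4): starts [4, 52, 77, 134] → cuts [8, 56, 81, 138]
  BxoX (CCTCG, off=5): no sites
  OquIII (GCAT, off=0): starts [31, 101] → cuts [31, 101]

Pooled cuts: [8, 18, 31, 46, 56, 73, 81, 88, 101, 113, 138]

Fragment lengths:
  [0,8): 8 bp
  [8,18): 10 bp
  [18,31): 13 bp
  [31,46): 15 bp
  [46,56): 10 bp
  [56,73): 17 bp
  [73,81): 8 bp
  [81,88): 7 bp
  [88,101): 13 bp
  [101,113): 12 bp
  [113,138): 25 bp
  [138,146): 8 bp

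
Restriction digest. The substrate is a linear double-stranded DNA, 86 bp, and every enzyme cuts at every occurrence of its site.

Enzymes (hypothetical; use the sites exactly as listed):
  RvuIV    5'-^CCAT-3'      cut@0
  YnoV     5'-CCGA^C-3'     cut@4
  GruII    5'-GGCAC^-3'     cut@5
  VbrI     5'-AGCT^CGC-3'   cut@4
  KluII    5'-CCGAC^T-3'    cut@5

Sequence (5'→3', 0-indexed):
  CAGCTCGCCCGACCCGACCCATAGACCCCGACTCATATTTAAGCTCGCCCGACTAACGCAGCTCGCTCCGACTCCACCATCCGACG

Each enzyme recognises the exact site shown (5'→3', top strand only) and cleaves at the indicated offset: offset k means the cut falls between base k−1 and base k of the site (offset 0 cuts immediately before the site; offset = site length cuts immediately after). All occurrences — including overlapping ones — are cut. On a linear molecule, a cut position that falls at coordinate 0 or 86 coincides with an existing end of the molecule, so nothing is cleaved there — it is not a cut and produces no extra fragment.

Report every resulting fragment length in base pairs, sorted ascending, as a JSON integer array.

[1,1,1,1,2,4,5,5,7,7,8,8,10,13,13]

Scan for sites:
  RvuIV CCAT/0: at [18, 76] ⇒ [18, 76]
  YnoV CCGAC/4: at [8, 13, 27, 48, 67, 80] ⇒ [12, 17, 31, 52, 71, 84]
  GruII (GGCAC, off=5): no sites
  VbrI AGCTCGC/4: at [1, 41, 59] ⇒ [5, 45, 63]
  KluII CCGACT/5: at [27, 48, 67] ⇒ [32, 53, 72]

All cut coordinates (distinct, sorted): [5, 12, 17, 18, 31, 32, 45, 52, 53, 63, 71, 72, 76, 84]

Fragment lengths:
  [0,5): 5 bp
  [5,12): 7 bp
  [12,17): 5 bp
  [17,18): 1 bp
  [18,31): 13 bp
  [31,32): 1 bp
  [32,45): 13 bp
  [45,52): 7 bp
  [52,53): 1 bp
  [53,63): 10 bp
  [63,71): 8 bp
  [71,72): 1 bp
  [72,76): 4 bp
  [76,84): 8 bp
  [84,86): 2 bp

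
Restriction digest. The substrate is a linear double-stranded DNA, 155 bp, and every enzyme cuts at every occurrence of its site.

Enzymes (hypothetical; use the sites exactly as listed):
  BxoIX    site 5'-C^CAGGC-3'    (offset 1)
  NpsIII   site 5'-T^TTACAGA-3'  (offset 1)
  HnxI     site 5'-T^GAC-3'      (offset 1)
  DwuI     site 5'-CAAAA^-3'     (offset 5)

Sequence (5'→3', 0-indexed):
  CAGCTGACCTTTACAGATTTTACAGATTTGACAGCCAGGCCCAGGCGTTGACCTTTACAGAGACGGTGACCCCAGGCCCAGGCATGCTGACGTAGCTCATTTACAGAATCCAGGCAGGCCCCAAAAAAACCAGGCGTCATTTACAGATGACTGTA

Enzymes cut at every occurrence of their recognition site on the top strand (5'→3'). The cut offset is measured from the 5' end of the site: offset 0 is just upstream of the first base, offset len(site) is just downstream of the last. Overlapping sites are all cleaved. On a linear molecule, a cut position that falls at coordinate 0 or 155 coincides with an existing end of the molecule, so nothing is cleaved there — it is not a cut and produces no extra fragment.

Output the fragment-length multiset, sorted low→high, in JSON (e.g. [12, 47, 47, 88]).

Scan for sites:
  BxoIX CCAGGC/1: at [34, 40, 71, 77, 109, 129] ⇒ [35, 41, 72, 78, 110, 130]
  NpsIII TTTACAGA/1: at [9, 18, 53, 99, 139] ⇒ [10, 19, 54, 100, 140]
  HnxI TGAC/1: at [4, 28, 48, 66, 87, 147] ⇒ [5, 29, 49, 67, 88, 148]
  DwuI CAAAA/5: at [121] ⇒ [126]

Pooled cuts: [5, 10, 19, 29, 35, 41, 49, 54, 67, 72, 78, 88, 100, 110, 126, 130, 140, 148]

Fragments:
  [0,5): 5 bp
  [5,10): 5 bp
  [10,19): 9 bp
  [19,29): 10 bp
  [29,35): 6 bp
  [35,41): 6 bp
  [41,49): 8 bp
  [49,54): 5 bp
  [54,67): 13 bp
  [67,72): 5 bp
  [72,78): 6 bp
  [78,88): 10 bp
  [88,100): 12 bp
  [100,110): 10 bp
  [110,126): 16 bp
  [126,130): 4 bp
  [130,140): 10 bp
  [140,148): 8 bp
  [148,155): 7 bp

[4,5,5,5,5,6,6,6,7,8,8,9,10,10,10,10,12,13,16]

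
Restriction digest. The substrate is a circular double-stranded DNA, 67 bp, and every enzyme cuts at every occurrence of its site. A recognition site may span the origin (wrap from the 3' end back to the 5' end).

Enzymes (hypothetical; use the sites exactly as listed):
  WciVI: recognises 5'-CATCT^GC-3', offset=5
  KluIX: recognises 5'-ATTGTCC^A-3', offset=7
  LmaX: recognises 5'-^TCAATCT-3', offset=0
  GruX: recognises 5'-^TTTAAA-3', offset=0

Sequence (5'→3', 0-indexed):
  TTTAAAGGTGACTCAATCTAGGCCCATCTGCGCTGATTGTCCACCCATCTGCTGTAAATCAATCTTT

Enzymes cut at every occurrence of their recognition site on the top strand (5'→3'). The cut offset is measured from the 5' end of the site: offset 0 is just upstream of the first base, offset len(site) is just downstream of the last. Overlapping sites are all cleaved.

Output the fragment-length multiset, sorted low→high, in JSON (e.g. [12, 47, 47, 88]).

[8,8,9,12,13,17]

Per-enzyme occurrences:
  WciVI CATCTGC/5: at [24, 45] ⇒ [29, 50]
  KluIX ATTGTCCA/7: at [35] ⇒ [42]
  LmaX TCAATCT/0: at [12, 58] ⇒ [12, 58]
  GruX TTTAAA/0: at [0] ⇒ [0]

All cut coordinates (distinct, sorted): [0, 12, 29, 42, 50, 58]

Fragments:
  0→12: 12 bp
  12→29: 17 bp
  29→42: 13 bp
  42→50: 8 bp
  50→58: 8 bp
  58→0 (wrap): 67-58+0 = 9 bp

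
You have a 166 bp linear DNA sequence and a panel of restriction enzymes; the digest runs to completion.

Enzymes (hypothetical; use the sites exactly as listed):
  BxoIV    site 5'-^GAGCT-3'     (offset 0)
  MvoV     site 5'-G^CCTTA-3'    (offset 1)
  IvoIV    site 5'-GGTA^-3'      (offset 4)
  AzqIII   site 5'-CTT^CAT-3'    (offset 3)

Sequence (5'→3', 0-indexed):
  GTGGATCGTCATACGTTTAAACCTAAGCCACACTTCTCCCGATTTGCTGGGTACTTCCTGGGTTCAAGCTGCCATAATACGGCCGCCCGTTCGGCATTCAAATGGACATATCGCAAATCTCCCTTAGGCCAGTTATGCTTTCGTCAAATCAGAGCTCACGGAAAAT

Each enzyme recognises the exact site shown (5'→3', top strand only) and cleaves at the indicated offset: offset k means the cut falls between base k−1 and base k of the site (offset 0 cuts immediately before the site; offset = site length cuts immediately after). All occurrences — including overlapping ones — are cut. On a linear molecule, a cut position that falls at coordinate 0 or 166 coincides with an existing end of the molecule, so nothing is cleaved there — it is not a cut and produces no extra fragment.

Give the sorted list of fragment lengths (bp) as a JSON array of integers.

Per-enzyme occurrences:
  BxoIV (GAGCT, off=0): starts [151] → cuts [151]
  MvoV (GCCTTA, off=1): no sites
  IvoIV (GGTA, off=4): starts [49] → cuts [53]
  AzqIII (CTTCAT, off=3): no sites

Pooled cuts: [53, 151]

Fragment lengths:
  [0,53): 53 bp
  [53,151): 98 bp
  [151,166): 15 bp

[15,53,98]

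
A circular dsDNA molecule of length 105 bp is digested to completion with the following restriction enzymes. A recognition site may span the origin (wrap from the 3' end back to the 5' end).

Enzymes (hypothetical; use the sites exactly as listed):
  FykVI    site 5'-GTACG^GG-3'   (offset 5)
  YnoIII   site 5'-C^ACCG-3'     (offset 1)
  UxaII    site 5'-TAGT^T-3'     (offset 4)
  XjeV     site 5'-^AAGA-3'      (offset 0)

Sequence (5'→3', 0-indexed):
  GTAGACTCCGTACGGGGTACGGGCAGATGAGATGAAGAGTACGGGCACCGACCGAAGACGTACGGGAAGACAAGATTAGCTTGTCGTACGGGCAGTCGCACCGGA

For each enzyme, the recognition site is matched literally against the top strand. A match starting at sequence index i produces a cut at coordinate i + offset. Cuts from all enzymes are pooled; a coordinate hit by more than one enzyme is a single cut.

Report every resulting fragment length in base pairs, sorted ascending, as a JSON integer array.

Per-enzyme occurrences:
  FykVI (GTACGGG, off=5): starts [9, 16, 38, 59, 85] → cuts [14, 21, 43, 64, 90]
  YnoIII (CACCG, off=1): starts [45, 98] → cuts [46, 99]
  UxaII (TAGTT, off=4): no sites
  XjeV (AAGA, off=0): starts [34, 54, 66, 71] → cuts [34, 54, 66, 71]

All cut coordinates (distinct, sorted): [14, 21, 34, 43, 46, 54, 64, 66, 71, 90, 99]

Fragment lengths:
  14→21: 7 bp
  21→34: 13 bp
  34→43: 9 bp
  43→46: 3 bp
  46→54: 8 bp
  54→64: 10 bp
  64→66: 2 bp
  66→71: 5 bp
  71→90: 19 bp
  90→99: 9 bp
  99→14 (wrap): 105-99+14 = 20 bp

[2,3,5,7,8,9,9,10,13,19,20]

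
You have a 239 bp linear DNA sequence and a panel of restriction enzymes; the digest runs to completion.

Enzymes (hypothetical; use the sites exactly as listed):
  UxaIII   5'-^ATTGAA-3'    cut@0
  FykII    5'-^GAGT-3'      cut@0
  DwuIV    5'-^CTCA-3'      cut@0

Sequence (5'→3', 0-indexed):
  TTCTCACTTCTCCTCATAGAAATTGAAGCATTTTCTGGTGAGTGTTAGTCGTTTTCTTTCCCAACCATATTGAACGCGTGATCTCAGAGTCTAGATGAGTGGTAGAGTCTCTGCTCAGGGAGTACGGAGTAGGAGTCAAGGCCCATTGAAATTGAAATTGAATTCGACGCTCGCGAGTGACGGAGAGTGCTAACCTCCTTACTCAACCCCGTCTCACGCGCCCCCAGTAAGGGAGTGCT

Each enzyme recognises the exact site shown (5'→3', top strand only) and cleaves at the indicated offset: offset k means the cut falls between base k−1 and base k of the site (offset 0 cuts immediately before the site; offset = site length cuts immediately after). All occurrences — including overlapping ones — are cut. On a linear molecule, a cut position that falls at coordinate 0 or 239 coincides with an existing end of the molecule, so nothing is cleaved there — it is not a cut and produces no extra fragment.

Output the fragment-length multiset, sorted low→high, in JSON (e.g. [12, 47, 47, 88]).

[2,4,6,6,6,6,7,7,8,9,9,10,10,10,11,12,14,17,18,18,20,29]

Per-enzyme occurrences:
  UxaIII (ATTGAA, off=0): starts [21, 68, 144, 150, 156] → cuts [21, 68, 144, 150, 156]
  FykII (GAGT, off=0): starts [39, 86, 96, 104, 119, 126, 132, 174, 184, 232] → cuts [39, 86, 96, 104, 119, 126, 132, 174, 184, 232]
  DwuIV (CTCA, off=0): starts [2, 12, 82, 113, 201, 212] → cuts [2, 12, 82, 113, 201, 212]

All cut coordinates (distinct, sorted): [2, 12, 21, 39, 68, 82, 86, 96, 104, 113, 119, 126, 132, 144, 150, 156, 174, 184, 201, 212, 232]

Fragments:
  [0,2): 2 bp
  [2,12): 10 bp
  [12,21): 9 bp
  [21,39): 18 bp
  [39,68): 29 bp
  [68,82): 14 bp
  [82,86): 4 bp
  [86,96): 10 bp
  [96,104): 8 bp
  [104,113): 9 bp
  [113,119): 6 bp
  [119,126): 7 bp
  [126,132): 6 bp
  [132,144): 12 bp
  [144,150): 6 bp
  [150,156): 6 bp
  [156,174): 18 bp
  [174,184): 10 bp
  [184,201): 17 bp
  [201,212): 11 bp
  [212,232): 20 bp
  [232,239): 7 bp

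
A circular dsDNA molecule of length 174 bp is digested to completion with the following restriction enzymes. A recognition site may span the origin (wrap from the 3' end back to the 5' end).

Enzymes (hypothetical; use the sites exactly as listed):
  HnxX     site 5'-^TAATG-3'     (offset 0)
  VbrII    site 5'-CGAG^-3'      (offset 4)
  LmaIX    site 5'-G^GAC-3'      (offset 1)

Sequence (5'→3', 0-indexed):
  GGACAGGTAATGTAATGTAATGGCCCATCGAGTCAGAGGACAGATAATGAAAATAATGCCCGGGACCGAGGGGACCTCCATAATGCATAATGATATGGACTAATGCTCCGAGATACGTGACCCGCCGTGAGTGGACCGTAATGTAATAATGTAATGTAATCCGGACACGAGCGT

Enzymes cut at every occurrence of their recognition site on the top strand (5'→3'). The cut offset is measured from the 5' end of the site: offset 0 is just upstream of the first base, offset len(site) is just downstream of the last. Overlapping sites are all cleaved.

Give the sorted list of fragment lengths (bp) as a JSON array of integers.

Per-enzyme occurrences:
  HnxX TAATG/0: at [7, 12, 17, 44, 53, 80, 87, 100, 138, 146, 151] ⇒ [7, 12, 17, 44, 53, 80, 87, 100, 138, 146, 151]
  VbrII CGAG/4: at [28, 66, 108, 167] ⇒ [32, 70, 112, 171]
  LmaIX GGAC/1: at [0, 37, 62, 71, 96, 132, 162] ⇒ [1, 38, 63, 72, 97, 133, 163]

All cut coordinates (distinct, sorted): [1, 7, 12, 17, 32, 38, 44, 53, 63, 70, 72, 80, 87, 97, 100, 112, 133, 138, 146, 151, 163, 171]

Fragment lengths:
  1→7: 6 bp
  7→12: 5 bp
  12→17: 5 bp
  17→32: 15 bp
  32→38: 6 bp
  38→44: 6 bp
  44→53: 9 bp
  53→63: 10 bp
  63→70: 7 bp
  70→72: 2 bp
  72→80: 8 bp
  80→87: 7 bp
  87→97: 10 bp
  97→100: 3 bp
  100→112: 12 bp
  112→133: 21 bp
  133→138: 5 bp
  138→146: 8 bp
  146→151: 5 bp
  151→163: 12 bp
  163→171: 8 bp
  171→1 (wrap): 174-171+1 = 4 bp

[2,3,4,5,5,5,5,6,6,6,7,7,8,8,8,9,10,10,12,12,15,21]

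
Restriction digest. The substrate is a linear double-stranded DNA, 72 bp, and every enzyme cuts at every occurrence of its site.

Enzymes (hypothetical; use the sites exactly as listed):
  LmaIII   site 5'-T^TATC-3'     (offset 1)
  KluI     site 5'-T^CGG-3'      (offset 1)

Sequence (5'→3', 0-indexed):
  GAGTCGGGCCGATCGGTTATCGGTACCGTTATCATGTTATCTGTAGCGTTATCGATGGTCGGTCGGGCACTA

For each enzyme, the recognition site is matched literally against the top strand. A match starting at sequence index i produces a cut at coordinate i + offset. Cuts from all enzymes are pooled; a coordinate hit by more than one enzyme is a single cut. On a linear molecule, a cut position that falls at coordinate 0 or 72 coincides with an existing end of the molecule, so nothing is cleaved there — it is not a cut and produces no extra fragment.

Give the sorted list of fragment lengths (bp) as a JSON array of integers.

Scan for sites:
  LmaIII (TTATC, off=1): starts [16, 28, 36, 48] → cuts [17, 29, 37, 49]
  KluI (TCGG, off=1): starts [3, 12, 19, 58, 62] → cuts [4, 13, 20, 59, 63]

All cut coordinates (distinct, sorted): [4, 13, 17, 20, 29, 37, 49, 59, 63]

Fragments:
  [0,4): 4 bp
  [4,13): 9 bp
  [13,17): 4 bp
  [17,20): 3 bp
  [20,29): 9 bp
  [29,37): 8 bp
  [37,49): 12 bp
  [49,59): 10 bp
  [59,63): 4 bp
  [63,72): 9 bp

[3,4,4,4,8,9,9,9,10,12]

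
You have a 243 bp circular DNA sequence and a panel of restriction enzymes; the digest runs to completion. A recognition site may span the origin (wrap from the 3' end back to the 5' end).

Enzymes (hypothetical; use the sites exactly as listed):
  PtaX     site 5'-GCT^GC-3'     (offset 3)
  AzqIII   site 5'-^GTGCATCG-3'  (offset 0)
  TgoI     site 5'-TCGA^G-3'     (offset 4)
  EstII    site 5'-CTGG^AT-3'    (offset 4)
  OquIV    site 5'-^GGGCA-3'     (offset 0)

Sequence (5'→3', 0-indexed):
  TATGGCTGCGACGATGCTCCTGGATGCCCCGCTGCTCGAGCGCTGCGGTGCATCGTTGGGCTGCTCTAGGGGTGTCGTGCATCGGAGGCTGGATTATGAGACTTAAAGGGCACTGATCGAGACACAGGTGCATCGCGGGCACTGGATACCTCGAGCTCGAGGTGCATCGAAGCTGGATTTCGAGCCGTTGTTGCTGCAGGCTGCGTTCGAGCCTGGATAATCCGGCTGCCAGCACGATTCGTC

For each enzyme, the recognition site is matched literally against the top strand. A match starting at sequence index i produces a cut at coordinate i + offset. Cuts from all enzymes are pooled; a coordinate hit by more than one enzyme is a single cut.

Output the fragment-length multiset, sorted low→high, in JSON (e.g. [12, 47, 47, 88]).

Scan for sites:
  PtaX (GCTGC, off=3): starts [4, 30, 41, 59, 192, 199, 224] → cuts [7, 33, 44, 62, 195, 202, 227]
  AzqIII (GTGCATCG, off=0): starts [47, 76, 127, 161] → cuts [47, 76, 127, 161]
  TgoI (TCGAG, off=4): starts [35, 116, 150, 156, 179, 206] → cuts [39, 120, 154, 160, 183, 210]
  EstII (CTGGAT, off=4): starts [19, 88, 141, 172, 212] → cuts [23, 92, 145, 176, 216]
  OquIV (GGGCA, off=0): starts [107, 136] → cuts [107, 136]

Pooled cuts: [7, 23, 33, 39, 44, 47, 62, 76, 92, 107, 120, 127, 136, 145, 154, 160, 161, 176, 183, 195, 202, 210, 216, 227]

Fragment lengths:
  7→23: 16 bp
  23→33: 10 bp
  33→39: 6 bp
  39→44: 5 bp
  44→47: 3 bp
  47→62: 15 bp
  62→76: 14 bp
  76→92: 16 bp
  92→107: 15 bp
  107→120: 13 bp
  120→127: 7 bp
  127→136: 9 bp
  136→145: 9 bp
  145→154: 9 bp
  154→160: 6 bp
  160→161: 1 bp
  161→176: 15 bp
  176→183: 7 bp
  183→195: 12 bp
  195→202: 7 bp
  202→210: 8 bp
  210→216: 6 bp
  216→227: 11 bp
  227→7 (wrap): 243-227+7 = 23 bp

[1,3,5,6,6,6,7,7,7,8,9,9,9,10,11,12,13,14,15,15,15,16,16,23]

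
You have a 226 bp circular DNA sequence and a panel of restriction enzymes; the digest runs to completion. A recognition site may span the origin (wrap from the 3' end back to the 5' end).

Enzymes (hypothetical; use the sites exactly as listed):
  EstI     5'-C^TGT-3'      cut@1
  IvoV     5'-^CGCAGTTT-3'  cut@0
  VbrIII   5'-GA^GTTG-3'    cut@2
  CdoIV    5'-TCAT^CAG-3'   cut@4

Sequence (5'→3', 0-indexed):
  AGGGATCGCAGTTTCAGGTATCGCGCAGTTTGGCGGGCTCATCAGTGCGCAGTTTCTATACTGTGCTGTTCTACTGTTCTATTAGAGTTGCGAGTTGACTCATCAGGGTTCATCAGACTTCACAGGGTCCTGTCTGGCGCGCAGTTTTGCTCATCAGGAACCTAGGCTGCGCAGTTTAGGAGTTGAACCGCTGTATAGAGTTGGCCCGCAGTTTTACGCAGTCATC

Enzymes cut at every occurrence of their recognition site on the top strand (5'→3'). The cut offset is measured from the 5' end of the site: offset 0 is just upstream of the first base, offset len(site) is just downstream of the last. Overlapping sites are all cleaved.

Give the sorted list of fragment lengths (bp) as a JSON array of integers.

Site scan:
  EstI CTGT/1: at [60, 65, 73, 129, 190] ⇒ [61, 66, 74, 130, 191]
  IvoV CGCAGTTT/0: at [6, 23, 47, 139, 169, 206] ⇒ [6, 23, 47, 139, 169, 206]
  VbrIII GAGTTG/2: at [84, 91, 179, 197] ⇒ [86, 93, 181, 199]
  CdoIV TCATCAG/4: at [38, 99, 109, 150, 221] ⇒ [42, 103, 113, 154, 225]

Pooled cuts: [6, 23, 42, 47, 61, 66, 74, 86, 93, 103, 113, 130, 139, 154, 169, 181, 191, 199, 206, 225]

Fragments:
  6→23: 17 bp
  23→42: 19 bp
  42→47: 5 bp
  47→61: 14 bp
  61→66: 5 bp
  66→74: 8 bp
  74→86: 12 bp
  86→93: 7 bp
  93→103: 10 bp
  103→113: 10 bp
  113→130: 17 bp
  130→139: 9 bp
  139→154: 15 bp
  154→169: 15 bp
  169→181: 12 bp
  181→191: 10 bp
  191→199: 8 bp
  199→206: 7 bp
  206→225: 19 bp
  225→6 (wrap): 226-225+6 = 7 bp

[5,5,7,7,7,8,8,9,10,10,10,12,12,14,15,15,17,17,19,19]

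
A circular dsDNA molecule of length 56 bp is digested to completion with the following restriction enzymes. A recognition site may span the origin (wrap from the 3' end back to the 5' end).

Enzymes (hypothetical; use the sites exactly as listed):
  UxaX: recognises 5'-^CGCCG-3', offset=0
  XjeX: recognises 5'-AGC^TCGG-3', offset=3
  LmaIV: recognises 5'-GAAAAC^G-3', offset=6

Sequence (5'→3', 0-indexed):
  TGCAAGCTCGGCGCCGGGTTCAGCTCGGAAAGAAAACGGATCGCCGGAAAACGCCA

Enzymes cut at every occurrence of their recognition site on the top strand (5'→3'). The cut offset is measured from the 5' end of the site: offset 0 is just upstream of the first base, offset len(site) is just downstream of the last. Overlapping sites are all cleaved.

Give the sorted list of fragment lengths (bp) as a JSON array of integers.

[4,4,11,11,13,13]

Site scan:
  UxaX (CGCCG, off=0): starts [11, 41] → cuts [11, 41]
  XjeX (AGCTCGG, off=3): starts [4, 21] → cuts [7, 24]
  LmaIV (GAAAACG, off=6): starts [31, 46] → cuts [37, 52]

All cut coordinates (distinct, sorted): [7, 11, 24, 37, 41, 52]

Fragments:
  7→11: 4 bp
  11→24: 13 bp
  24→37: 13 bp
  37→41: 4 bp
  41→52: 11 bp
  52→7 (wrap): 56-52+7 = 11 bp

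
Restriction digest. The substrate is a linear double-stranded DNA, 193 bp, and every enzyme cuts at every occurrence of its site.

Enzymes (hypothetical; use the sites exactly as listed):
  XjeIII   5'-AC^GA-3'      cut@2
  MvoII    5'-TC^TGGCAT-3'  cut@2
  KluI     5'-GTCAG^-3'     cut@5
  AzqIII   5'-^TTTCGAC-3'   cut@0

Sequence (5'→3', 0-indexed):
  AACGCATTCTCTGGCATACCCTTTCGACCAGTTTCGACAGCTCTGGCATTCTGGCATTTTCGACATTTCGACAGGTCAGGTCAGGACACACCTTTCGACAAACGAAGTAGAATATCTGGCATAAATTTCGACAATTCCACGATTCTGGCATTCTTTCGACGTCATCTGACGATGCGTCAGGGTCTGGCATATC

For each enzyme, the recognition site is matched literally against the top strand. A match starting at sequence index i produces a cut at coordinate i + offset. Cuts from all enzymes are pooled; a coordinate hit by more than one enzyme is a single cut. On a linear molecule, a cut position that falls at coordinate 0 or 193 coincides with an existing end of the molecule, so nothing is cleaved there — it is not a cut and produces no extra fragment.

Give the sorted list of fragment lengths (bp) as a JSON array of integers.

[4,5,5,6,8,8,8,8,9,9,10,10,10,11,11,12,13,14,15,17]

Per-enzyme occurrences:
  XjeIII (ACGA, off=2): starts [101, 138, 168] → cuts [103, 140, 170]
  MvoII (TCTGGCAT, off=2): starts [9, 41, 49, 114, 143, 182] → cuts [11, 43, 51, 116, 145, 184]
  KluI (GTCAG, off=5): starts [74, 79, 175] → cuts [79, 84, 180]
  AzqIII (TTTCGAC, off=0): starts [21, 31, 57, 65, 92, 125, 153] → cuts [21, 31, 57, 65, 92, 125, 153]

Pooled cuts: [11, 21, 31, 43, 51, 57, 65, 79, 84, 92, 103, 116, 125, 140, 145, 153, 170, 180, 184]

Fragments:
  [0,11): 11 bp
  [11,21): 10 bp
  [21,31): 10 bp
  [31,43): 12 bp
  [43,51): 8 bp
  [51,57): 6 bp
  [57,65): 8 bp
  [65,79): 14 bp
  [79,84): 5 bp
  [84,92): 8 bp
  [92,103): 11 bp
  [103,116): 13 bp
  [116,125): 9 bp
  [125,140): 15 bp
  [140,145): 5 bp
  [145,153): 8 bp
  [153,170): 17 bp
  [170,180): 10 bp
  [180,184): 4 bp
  [184,193): 9 bp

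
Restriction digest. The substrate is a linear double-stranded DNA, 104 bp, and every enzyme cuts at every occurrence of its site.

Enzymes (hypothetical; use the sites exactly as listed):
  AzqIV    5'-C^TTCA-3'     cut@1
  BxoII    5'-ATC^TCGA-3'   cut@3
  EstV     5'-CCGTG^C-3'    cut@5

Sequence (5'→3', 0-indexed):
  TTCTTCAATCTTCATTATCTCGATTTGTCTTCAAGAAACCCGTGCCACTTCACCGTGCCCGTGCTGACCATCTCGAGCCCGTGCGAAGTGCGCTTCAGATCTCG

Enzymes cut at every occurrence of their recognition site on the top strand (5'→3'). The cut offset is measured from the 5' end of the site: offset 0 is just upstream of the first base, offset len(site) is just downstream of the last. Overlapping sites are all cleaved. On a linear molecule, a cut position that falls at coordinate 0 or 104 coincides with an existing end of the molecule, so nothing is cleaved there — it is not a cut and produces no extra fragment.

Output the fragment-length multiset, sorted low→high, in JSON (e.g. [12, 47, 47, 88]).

[3,4,6,7,9,9,9,10,10,11,11,15]

Site scan:
  AzqIV CTTCA/1: at [2, 9, 28, 47, 92] ⇒ [3, 10, 29, 48, 93]
  BxoII ATCTCGA/3: at [16, 69] ⇒ [19, 72]
  EstV CCGTGC/5: at [39, 52, 58, 78] ⇒ [44, 57, 63, 83]

All cut coordinates (distinct, sorted): [3, 10, 19, 29, 44, 48, 57, 63, 72, 83, 93]

Fragment lengths:
  [0,3): 3 bp
  [3,10): 7 bp
  [10,19): 9 bp
  [19,29): 10 bp
  [29,44): 15 bp
  [44,48): 4 bp
  [48,57): 9 bp
  [57,63): 6 bp
  [63,72): 9 bp
  [72,83): 11 bp
  [83,93): 10 bp
  [93,104): 11 bp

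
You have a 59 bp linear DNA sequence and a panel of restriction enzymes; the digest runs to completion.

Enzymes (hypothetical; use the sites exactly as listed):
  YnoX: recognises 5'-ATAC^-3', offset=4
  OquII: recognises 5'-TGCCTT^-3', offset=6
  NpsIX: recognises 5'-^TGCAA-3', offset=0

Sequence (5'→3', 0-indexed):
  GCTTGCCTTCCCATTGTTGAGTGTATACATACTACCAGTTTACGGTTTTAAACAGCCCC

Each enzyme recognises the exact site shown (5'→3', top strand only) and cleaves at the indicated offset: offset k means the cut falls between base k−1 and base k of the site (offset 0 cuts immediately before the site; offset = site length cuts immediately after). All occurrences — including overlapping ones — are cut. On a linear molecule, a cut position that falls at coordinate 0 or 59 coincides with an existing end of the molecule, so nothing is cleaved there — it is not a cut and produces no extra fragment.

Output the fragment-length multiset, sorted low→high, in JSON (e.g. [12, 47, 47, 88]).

Scan for sites:
  YnoX ATAC/4: at [24, 28] ⇒ [28, 32]
  OquII TGCCTT/6: at [3] ⇒ [9]
  NpsIX (TGCAA, off=0): no sites

All cut coordinates (distinct, sorted): [9, 28, 32]

Fragments:
  [0,9): 9 bp
  [9,28): 19 bp
  [28,32): 4 bp
  [32,59): 27 bp

[4,9,19,27]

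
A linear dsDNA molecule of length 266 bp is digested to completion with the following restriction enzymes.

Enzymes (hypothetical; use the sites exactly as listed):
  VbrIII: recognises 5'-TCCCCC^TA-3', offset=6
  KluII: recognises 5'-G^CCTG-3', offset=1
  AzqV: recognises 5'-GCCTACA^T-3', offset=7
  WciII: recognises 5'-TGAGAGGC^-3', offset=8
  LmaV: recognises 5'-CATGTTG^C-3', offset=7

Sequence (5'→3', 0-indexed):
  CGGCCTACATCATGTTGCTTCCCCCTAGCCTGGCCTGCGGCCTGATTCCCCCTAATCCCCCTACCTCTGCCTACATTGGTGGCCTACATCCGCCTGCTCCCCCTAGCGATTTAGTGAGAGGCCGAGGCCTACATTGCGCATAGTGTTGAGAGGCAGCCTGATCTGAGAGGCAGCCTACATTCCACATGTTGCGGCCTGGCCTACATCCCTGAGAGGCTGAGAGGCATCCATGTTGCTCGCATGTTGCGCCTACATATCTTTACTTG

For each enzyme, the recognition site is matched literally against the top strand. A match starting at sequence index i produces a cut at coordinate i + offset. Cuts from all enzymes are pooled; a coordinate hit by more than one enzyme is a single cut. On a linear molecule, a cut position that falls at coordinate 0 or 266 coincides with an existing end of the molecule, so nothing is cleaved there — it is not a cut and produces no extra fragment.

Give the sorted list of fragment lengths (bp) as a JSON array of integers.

[2,3,3,4,5,7,8,8,8,8,8,9,9,10,11,11,11,11,12,12,12,12,13,14,15,19,21]

Scan for sites:
  VbrIII TCCCCCTA/6: at [19, 46, 55, 97] ⇒ [25, 52, 61, 103]
  KluII GCCTG/1: at [27, 32, 39, 91, 155, 193] ⇒ [28, 33, 40, 92, 156, 194]
  AzqV GCCTACAT/7: at [2, 68, 81, 126, 172, 198, 247] ⇒ [9, 75, 88, 133, 179, 205, 254]
  WciII TGAGAGGC/8: at [114, 146, 163, 209, 217] ⇒ [122, 154, 171, 217, 225]
  LmaV CATGTTGC/7: at [10, 184, 228, 239] ⇒ [17, 191, 235, 246]

All cut coordinates (distinct, sorted): [9, 17, 25, 28, 33, 40, 52, 61, 75, 88, 92, 103, 122, 133, 154, 156, 171, 179, 191, 194, 205, 217, 225, 235, 246, 254]

Fragments:
  [0,9): 9 bp
  [9,17): 8 bp
  [17,25): 8 bp
  [25,28): 3 bp
  [28,33): 5 bp
  [33,40): 7 bp
  [40,52): 12 bp
  [52,61): 9 bp
  [61,75): 14 bp
  [75,88): 13 bp
  [88,92): 4 bp
  [92,103): 11 bp
  [103,122): 19 bp
  [122,133): 11 bp
  [133,154): 21 bp
  [154,156): 2 bp
  [156,171): 15 bp
  [171,179): 8 bp
  [179,191): 12 bp
  [191,194): 3 bp
  [194,205): 11 bp
  [205,217): 12 bp
  [217,225): 8 bp
  [225,235): 10 bp
  [235,246): 11 bp
  [246,254): 8 bp
  [254,266): 12 bp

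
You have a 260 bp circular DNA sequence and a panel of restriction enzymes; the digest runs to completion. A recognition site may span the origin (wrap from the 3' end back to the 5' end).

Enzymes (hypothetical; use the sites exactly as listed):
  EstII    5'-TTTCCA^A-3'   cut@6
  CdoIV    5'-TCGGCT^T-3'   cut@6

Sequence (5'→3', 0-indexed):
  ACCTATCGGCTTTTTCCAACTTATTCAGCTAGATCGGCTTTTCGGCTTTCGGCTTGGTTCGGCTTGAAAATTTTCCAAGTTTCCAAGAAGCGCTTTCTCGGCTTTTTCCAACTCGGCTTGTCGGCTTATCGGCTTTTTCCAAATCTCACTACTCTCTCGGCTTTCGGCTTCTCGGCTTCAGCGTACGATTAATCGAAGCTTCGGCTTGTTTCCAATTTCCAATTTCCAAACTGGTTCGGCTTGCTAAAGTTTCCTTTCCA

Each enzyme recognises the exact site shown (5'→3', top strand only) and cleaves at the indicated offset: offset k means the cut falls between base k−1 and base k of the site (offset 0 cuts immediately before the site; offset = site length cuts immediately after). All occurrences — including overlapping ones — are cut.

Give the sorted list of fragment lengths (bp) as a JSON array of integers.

Site scan:
  EstII (TTTCCAA, off=6): starts [12, 71, 79, 104, 135, 208, 215, 222, 254] → cuts [0, 18, 77, 85, 110, 141, 214, 221, 228]
  CdoIV (TCGGCTT, off=6): starts [5, 33, 41, 48, 58, 97, 112, 120, 128, 156, 163, 171, 200, 235] → cuts [11, 39, 47, 54, 64, 103, 118, 126, 134, 162, 169, 177, 206, 241]

All cut coordinates (distinct, sorted): [0, 11, 18, 39, 47, 54, 64, 77, 85, 103, 110, 118, 126, 134, 141, 162, 169, 177, 206, 214, 221, 228, 241]

Fragments:
  0→11: 11 bp
  11→18: 7 bp
  18→39: 21 bp
  39→47: 8 bp
  47→54: 7 bp
  54→64: 10 bp
  64→77: 13 bp
  77→85: 8 bp
  85→103: 18 bp
  103→110: 7 bp
  110→118: 8 bp
  118→126: 8 bp
  126→134: 8 bp
  134→141: 7 bp
  141→162: 21 bp
  162→169: 7 bp
  169→177: 8 bp
  177→206: 29 bp
  206→214: 8 bp
  214→221: 7 bp
  221→228: 7 bp
  228→241: 13 bp
  241→0 (wrap): 260-241+0 = 19 bp

[7,7,7,7,7,7,7,8,8,8,8,8,8,8,10,11,13,13,18,19,21,21,29]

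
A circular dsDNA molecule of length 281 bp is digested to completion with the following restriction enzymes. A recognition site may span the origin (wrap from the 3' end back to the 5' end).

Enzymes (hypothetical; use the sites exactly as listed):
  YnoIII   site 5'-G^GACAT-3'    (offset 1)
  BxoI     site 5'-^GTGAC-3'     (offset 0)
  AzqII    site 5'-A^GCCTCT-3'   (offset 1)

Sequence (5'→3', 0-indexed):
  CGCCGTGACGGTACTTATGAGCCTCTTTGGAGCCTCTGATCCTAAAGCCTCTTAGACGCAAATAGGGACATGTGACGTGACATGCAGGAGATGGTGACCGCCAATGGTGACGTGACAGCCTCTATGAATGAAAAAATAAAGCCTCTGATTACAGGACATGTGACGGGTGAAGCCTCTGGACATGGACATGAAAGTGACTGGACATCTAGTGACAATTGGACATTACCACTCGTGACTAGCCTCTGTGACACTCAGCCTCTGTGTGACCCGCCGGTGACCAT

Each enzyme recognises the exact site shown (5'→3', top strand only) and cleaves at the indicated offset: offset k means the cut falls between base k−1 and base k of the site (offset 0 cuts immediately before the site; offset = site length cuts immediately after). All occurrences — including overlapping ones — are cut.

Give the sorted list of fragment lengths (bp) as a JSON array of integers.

Per-enzyme occurrences:
  YnoIII (GGACAT, off=1): starts [65, 153, 177, 183, 199, 217] → cuts [66, 154, 178, 184, 200, 218]
  BxoI (GTGAC, off=0): starts [4, 71, 76, 93, 106, 111, 159, 193, 208, 231, 244, 262, 273] → cuts [4, 71, 76, 93, 106, 111, 159, 193, 208, 231, 244, 262, 273]
  AzqII (AGCCTCT, off=1): starts [19, 30, 45, 116, 139, 170, 237, 253] → cuts [20, 31, 46, 117, 140, 171, 238, 254]

Pooled cuts: [4, 20, 31, 46, 66, 71, 76, 93, 106, 111, 117, 140, 154, 159, 171, 178, 184, 193, 200, 208, 218, 231, 238, 244, 254, 262, 273]

Fragment lengths:
  4→20: 16 bp
  20→31: 11 bp
  31→46: 15 bp
  46→66: 20 bp
  66→71: 5 bp
  71→76: 5 bp
  76→93: 17 bp
  93→106: 13 bp
  106→111: 5 bp
  111→117: 6 bp
  117→140: 23 bp
  140→154: 14 bp
  154→159: 5 bp
  159→171: 12 bp
  171→178: 7 bp
  178→184: 6 bp
  184→193: 9 bp
  193→200: 7 bp
  200→208: 8 bp
  208→218: 10 bp
  218→231: 13 bp
  231→238: 7 bp
  238→244: 6 bp
  244→254: 10 bp
  254→262: 8 bp
  262→273: 11 bp
  273→4 (wrap): 281-273+4 = 12 bp

[5,5,5,5,6,6,6,7,7,7,8,8,9,10,10,11,11,12,12,13,13,14,15,16,17,20,23]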